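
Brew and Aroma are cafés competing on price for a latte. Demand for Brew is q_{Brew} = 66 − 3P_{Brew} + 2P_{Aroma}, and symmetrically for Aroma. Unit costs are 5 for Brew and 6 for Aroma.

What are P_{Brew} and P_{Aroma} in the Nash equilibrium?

20.4375, 20.8125

Brew's profit: π = (P_{Brew} − 5)(66 − 3P_{Brew} + 2P_{Aroma}).
∂π/∂P_{Brew} = 81 − 6P_{Brew} + 2P_{Aroma} = 0 ⇒ P_{Brew} = 13.5 + (1/3)P_{Aroma}.
Similarly P_{Aroma} = 14 + (1/3)P_{Brew}.
Solving the two reaction functions simultaneously: (1 − (1/3)(1/3))P_{Brew} = 13.5 + (1/3)·14, so (8/9)P_{Brew} = 109/6 and P_{Brew} = 20.4375.
Then P_{Aroma} = 14 + (1/3)·20.4375 = 20.8125.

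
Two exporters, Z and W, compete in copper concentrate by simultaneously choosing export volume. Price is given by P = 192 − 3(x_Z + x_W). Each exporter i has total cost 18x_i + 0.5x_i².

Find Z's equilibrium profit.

1059.66

Exporter Z's profit: π = x_Z(192 − 3(x_Z + x_W)) − 18x_Z − 0.5x_Z².
∂π/∂x_Z = 174 − 7x_Z − 3x_W = 0, so x_Z = 174/7 − (3/7)x_W.
By symmetry x_W = x_Z; substituting into the reaction function, (10/7)x_Z = 174/7 and x_Z = 17.4.
Price P = 192 − 3·34.8 = 87.6.
Z's profit: (87.6 − 18)·17.4 − 0.5(17.4)² = 1059.66.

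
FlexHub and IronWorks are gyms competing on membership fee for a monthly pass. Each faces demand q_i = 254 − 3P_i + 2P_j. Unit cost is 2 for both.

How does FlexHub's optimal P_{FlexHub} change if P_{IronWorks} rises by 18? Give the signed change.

6

FlexHub's profit: π = (P_{FlexHub} − 2)(254 − 3P_{FlexHub} + 2P_{IronWorks}).
∂π/∂P_{FlexHub} = 260 − 6P_{FlexHub} + 2P_{IronWorks} = 0 ⇒ P_{FlexHub} = 130/3 + (1/3)P_{IronWorks}.
The reaction-function slope is 1/3, so an 18-unit rise in P_{IronWorks} moves P_{FlexHub} by 1/3 × 18 = 6. FlexHub's best response rises — the actions are strategic complements.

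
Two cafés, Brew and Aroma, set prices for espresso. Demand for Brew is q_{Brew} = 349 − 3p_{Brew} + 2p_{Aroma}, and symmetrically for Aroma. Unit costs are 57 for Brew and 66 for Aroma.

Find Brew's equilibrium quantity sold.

Brew's profit: π = (p_{Brew} − 57)(349 − 3p_{Brew} + 2p_{Aroma}).
∂π/∂p_{Brew} = 520 − 6p_{Brew} + 2p_{Aroma} = 0 ⇒ p_{Brew} = 260/3 + (1/3)p_{Aroma}.
Similarly p_{Aroma} = 547/6 + (1/3)p_{Brew}.
Plugging p_{Aroma} into Brew's best response: p_{Brew} = 260/3 + (1/3)(547/6 + (1/3)p_{Brew}) ⇒ (8/9)p_{Brew} = 2107/18, so p_{Brew} = 131.6875.
Then p_{Aroma} = 547/6 + (1/3)·131.6875 = 135.0625.
q_{Brew} = 349 − 3·131.6875 + 2·135.0625 = 224.0625.

224.0625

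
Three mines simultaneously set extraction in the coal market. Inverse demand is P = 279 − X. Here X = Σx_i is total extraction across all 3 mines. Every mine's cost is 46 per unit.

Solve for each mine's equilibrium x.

A representative mine's profit is π_i = x_i(279 − X) − 46x_i, with X = x_i + Σ_{j≠i} x_j.
First-order condition: 233 − 2x_i − Σ_{j≠i} x_j = 0.
In a symmetric equilibrium every mine chooses the same x, so Σ_{j≠i} x_j = 2x. The condition becomes 233 − 4x = 0, giving x = 233/4 = 58.25.

58.25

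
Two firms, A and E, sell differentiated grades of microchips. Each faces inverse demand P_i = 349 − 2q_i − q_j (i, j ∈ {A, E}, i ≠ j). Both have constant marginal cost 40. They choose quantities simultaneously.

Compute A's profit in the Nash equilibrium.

Firm A's profit: π = q_A(349 − 2q_A − q_E) − 40q_A.
∂π/∂q_A = 309 − 4q_A − q_E = 0 ⇒ q_A = 77.25 − 0.25q_E.
By symmetry q_E = q_A; substituting into the reaction function, 1.25q_A = 77.25 and q_A = 61.8.
P_A = 349 − 2·61.8 − 61.8 = 163.6.
Profit = (163.6 − 40)·61.8 = 7638.48.

7638.48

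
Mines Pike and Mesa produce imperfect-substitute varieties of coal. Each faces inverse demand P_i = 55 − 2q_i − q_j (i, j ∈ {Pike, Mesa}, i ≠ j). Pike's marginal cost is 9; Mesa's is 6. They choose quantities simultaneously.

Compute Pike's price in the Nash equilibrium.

27

Mine Pike's profit: π = q_{Pike}(55 − 2q_{Pike} − q_{Mesa}) − 9q_{Pike}.
∂π/∂q_{Pike} = 46 − 4q_{Pike} − q_{Mesa} = 0 ⇒ q_{Pike} = 11.5 − 0.25q_{Mesa}.
Similarly q_{Mesa} = 12.25 − 0.25q_{Pike}.
Plugging q_{Mesa} into Pike's best response: q_{Pike} = 11.5 − 0.25(12.25 − 0.25q_{Pike}) ⇒ 0.9375q_{Pike} = 8.4375, so q_{Pike} = 9.
Then q_{Mesa} = 12.25 − 0.25·9 = 10.
P_{Pike} = 55 − 2·9 − 10 = 27.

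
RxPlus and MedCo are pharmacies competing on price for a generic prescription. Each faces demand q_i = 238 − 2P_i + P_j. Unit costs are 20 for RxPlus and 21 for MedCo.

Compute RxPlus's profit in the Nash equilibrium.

RxPlus's profit: π = (P_{RxPlus} − 20)(238 − 2P_{RxPlus} + P_{MedCo}).
∂π/∂P_{RxPlus} = 278 − 4P_{RxPlus} + P_{MedCo} = 0 ⇒ P_{RxPlus} = 69.5 + 0.25P_{MedCo}.
Similarly P_{MedCo} = 70 + 0.25P_{RxPlus}.
Substituting the second reaction function into the first: P_{RxPlus} = 69.5 + 0.25(70 + 0.25P_{RxPlus}), which gives 0.9375P_{RxPlus} = 87 ⇒ P_{RxPlus} = 92.8.
Then P_{MedCo} = 70 + 0.25·92.8 = 93.2.
q_{RxPlus} = 238 − 2·92.8 + 93.2 = 145.6.
Profit = (92.8 − 20)·145.6 = 10599.68.

10599.68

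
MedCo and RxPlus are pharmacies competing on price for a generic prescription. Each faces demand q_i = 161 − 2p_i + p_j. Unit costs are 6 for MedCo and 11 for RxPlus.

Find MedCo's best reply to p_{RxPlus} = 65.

59.5

MedCo's profit: π = (p_{MedCo} − 6)(161 − 2p_{MedCo} + p_{RxPlus}).
∂π/∂p_{MedCo} = 173 − 4p_{MedCo} + p_{RxPlus} = 0 ⇒ p_{MedCo} = 43.25 + 0.25p_{RxPlus}.
At p_{RxPlus} = 65: p_{MedCo} = 43.25 + 0.25·65 = 59.5.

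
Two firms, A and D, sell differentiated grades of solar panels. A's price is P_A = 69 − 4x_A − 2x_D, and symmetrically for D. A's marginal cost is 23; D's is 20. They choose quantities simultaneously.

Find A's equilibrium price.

41

Firm A's profit: π = x_A(69 − 4x_A − 2x_D) − 23x_A.
∂π/∂x_A = 46 − 8x_A − 2x_D = 0 ⇒ x_A = 5.75 − 0.25x_D.
Similarly x_D = 6.125 − 0.25x_A.
Plugging x_D into A's best response: x_A = 5.75 − 0.25(6.125 − 0.25x_A) ⇒ 0.9375x_A = 135/32, so x_A = 4.5.
Then x_D = 6.125 − 0.25·4.5 = 5.
P_A = 69 − 4·4.5 − 2·5 = 41.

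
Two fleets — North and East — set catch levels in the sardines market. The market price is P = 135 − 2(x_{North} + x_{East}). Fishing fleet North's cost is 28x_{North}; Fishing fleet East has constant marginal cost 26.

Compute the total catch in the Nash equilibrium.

Fishing fleet North's profit: π = x_{North}(135 − 2(x_{North} + x_{East})) − 28x_{North}.
∂π/∂x_{North} = 107 − 4x_{North} − 2x_{East} = 0, so x_{North} = 26.75 − 0.5x_{East}.
By the same steps for East: x_{East} = 27.25 − 0.5x_{North}.
Substituting the second reaction function into the first: x_{North} = 26.75 − 0.5(27.25 − 0.5x_{North}), which gives 0.75x_{North} = 13.125 ⇒ x_{North} = 17.5.
Then x_{East} = 27.25 − 0.5·17.5 = 18.5.
Total catch: 17.5 + 18.5 = 36.

36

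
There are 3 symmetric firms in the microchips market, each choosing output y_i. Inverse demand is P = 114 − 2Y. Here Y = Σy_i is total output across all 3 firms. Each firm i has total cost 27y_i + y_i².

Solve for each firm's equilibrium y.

8.7

A representative firm's profit is π_i = y_i(114 − 2Y) − 27y_i − y_i², with Y = y_i + Σ_{j≠i} y_j.
First-order condition: 87 − 6y_i − 2Σ_{j≠i} y_j = 0.
In a symmetric equilibrium every firm chooses the same y, so Σ_{j≠i} y_j = 2y. The condition becomes 87 − 10y = 0, giving y = 87/10 = 8.7.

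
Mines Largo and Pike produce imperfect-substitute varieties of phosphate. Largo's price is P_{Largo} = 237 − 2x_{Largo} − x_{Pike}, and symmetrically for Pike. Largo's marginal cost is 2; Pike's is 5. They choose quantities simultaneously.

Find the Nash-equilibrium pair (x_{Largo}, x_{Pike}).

47.2, 46.2

Mine Largo's profit: π = x_{Largo}(237 − 2x_{Largo} − x_{Pike}) − 2x_{Largo}.
∂π/∂x_{Largo} = 235 − 4x_{Largo} − x_{Pike} = 0 ⇒ x_{Largo} = 58.75 − 0.25x_{Pike}.
Similarly x_{Pike} = 58 − 0.25x_{Largo}.
Solving the two reaction functions simultaneously: (1 − (−0.25)(−0.25))x_{Largo} = 58.75 − 0.25·58, so 0.9375x_{Largo} = 44.25 and x_{Largo} = 47.2.
Then x_{Pike} = 58 − 0.25·47.2 = 46.2.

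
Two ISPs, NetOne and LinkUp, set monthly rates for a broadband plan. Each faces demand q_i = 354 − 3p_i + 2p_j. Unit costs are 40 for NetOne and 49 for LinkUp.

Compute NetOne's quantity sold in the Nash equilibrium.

NetOne's profit: π = (p_{NetOne} − 40)(354 − 3p_{NetOne} + 2p_{LinkUp}).
∂π/∂p_{NetOne} = 474 − 6p_{NetOne} + 2p_{LinkUp} = 0 ⇒ p_{NetOne} = 79 + (1/3)p_{LinkUp}.
Similarly p_{LinkUp} = 83.5 + (1/3)p_{NetOne}.
Plugging p_{LinkUp} into NetOne's best response: p_{NetOne} = 79 + (1/3)(83.5 + (1/3)p_{NetOne}) ⇒ (8/9)p_{NetOne} = 641/6, so p_{NetOne} = 120.1875.
Then p_{LinkUp} = 83.5 + (1/3)·120.1875 = 123.5625.
q_{NetOne} = 354 − 3·120.1875 + 2·123.5625 = 240.5625.

240.5625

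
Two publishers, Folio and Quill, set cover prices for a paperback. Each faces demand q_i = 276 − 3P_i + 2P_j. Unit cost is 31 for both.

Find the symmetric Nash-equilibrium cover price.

Folio's profit: π = (P_{Folio} − 31)(276 − 3P_{Folio} + 2P_{Quill}).
∂π/∂P_{Folio} = 369 − 6P_{Folio} + 2P_{Quill} = 0 ⇒ P_{Folio} = 61.5 + (1/3)P_{Quill}.
By symmetry P_{Quill} = P_{Folio}; substituting into the reaction function, (2/3)P_{Folio} = 61.5 and P_{Folio} = 92.25.

92.25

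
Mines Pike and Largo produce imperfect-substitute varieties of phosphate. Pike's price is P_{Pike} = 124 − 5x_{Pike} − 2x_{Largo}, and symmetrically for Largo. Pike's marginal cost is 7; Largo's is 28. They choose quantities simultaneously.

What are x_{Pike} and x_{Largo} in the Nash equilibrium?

10.1875, 7.5625

Mine Pike's profit: π = x_{Pike}(124 − 5x_{Pike} − 2x_{Largo}) − 7x_{Pike}.
∂π/∂x_{Pike} = 117 − 10x_{Pike} − 2x_{Largo} = 0 ⇒ x_{Pike} = 11.7 − 0.2x_{Largo}.
Similarly x_{Largo} = 9.6 − 0.2x_{Pike}.
Substituting the second reaction function into the first: x_{Pike} = 11.7 − 0.2(9.6 − 0.2x_{Pike}), which gives 0.96x_{Pike} = 9.78 ⇒ x_{Pike} = 10.1875.
Then x_{Largo} = 9.6 − 0.2·10.1875 = 7.5625.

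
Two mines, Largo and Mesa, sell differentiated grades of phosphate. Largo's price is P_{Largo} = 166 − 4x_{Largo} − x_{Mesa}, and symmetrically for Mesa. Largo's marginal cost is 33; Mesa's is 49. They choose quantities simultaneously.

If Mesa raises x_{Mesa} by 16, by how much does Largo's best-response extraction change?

-2

Mine Largo's profit: π = x_{Largo}(166 − 4x_{Largo} − x_{Mesa}) − 33x_{Largo}.
∂π/∂x_{Largo} = 133 − 8x_{Largo} − x_{Mesa} = 0 ⇒ x_{Largo} = 16.625 − 0.125x_{Mesa}.
The reaction-function slope is −0.125, so a 16-unit rise in x_{Mesa} moves x_{Largo} by −0.125 × 16 = −2. Largo's best response falls — the actions are strategic substitutes.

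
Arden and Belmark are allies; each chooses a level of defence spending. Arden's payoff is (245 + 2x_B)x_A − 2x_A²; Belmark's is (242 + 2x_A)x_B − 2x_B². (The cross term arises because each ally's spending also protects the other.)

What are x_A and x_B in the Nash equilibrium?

Expanding Arden's payoff: 245x_A + 2x_Bx_A − 2x_A².
∂π/∂x_A = 245 + 2x_B − 4x_A = 0, so x_A = 61.25 + 0.5x_B.
Likewise for Belmark: x_B = 60.5 + 0.5x_A.
Solving the two reaction functions simultaneously: (1 − (0.5)(0.5))x_A = 61.25 + 0.5·60.5, so 0.75x_A = 91.5 and x_A = 122.
Then x_B = 60.5 + 0.5·122 = 121.5.

122, 121.5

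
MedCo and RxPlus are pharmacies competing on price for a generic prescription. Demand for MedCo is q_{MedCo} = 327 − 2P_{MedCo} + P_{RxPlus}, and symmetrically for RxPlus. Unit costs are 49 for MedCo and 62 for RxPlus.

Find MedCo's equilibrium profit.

MedCo's profit: π = (P_{MedCo} − 49)(327 − 2P_{MedCo} + P_{RxPlus}).
∂π/∂P_{MedCo} = 425 − 4P_{MedCo} + P_{RxPlus} = 0 ⇒ P_{MedCo} = 106.25 + 0.25P_{RxPlus}.
Similarly P_{RxPlus} = 112.75 + 0.25P_{MedCo}.
Solving the two reaction functions simultaneously: (1 − (0.25)(0.25))P_{MedCo} = 106.25 + 0.25·112.75, so 0.9375P_{MedCo} = 134.4375 and P_{MedCo} = 143.4.
Then P_{RxPlus} = 112.75 + 0.25·143.4 = 148.6.
q_{MedCo} = 327 − 2·143.4 + 148.6 = 188.8.
Profit = (143.4 − 49)·188.8 = 17822.72.

17822.72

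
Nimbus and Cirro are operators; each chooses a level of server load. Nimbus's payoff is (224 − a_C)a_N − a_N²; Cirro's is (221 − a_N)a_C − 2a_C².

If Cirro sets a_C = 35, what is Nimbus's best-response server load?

Expanding Nimbus's payoff: 224a_N − a_Ca_N − a_N².
∂π/∂a_N = 224 − a_C − 2a_N = 0, so a_N = 112 − 0.5a_C.
At a_C = 35: a_N = 112 − 0.5·35 = 94.5.

94.5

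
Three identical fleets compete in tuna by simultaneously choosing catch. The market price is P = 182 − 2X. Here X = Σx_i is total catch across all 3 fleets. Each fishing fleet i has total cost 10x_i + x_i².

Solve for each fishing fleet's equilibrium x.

17.2

A representative fishing fleet's profit is π_i = x_i(182 − 2X) − 10x_i − x_i², with X = x_i + Σ_{j≠i} x_j.
First-order condition: 172 − 6x_i − 2Σ_{j≠i} x_j = 0.
Imposing symmetry (x_j = x for all j) turns Σ_{j≠i} x_j into 2x, so 172 = 10x and x = 17.2.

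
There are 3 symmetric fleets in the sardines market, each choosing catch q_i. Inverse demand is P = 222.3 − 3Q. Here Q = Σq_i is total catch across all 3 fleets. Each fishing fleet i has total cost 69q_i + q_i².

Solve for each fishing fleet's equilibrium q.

10.95

A representative fishing fleet's profit is π_i = q_i(222.3 − 3Q) − 69q_i − q_i², with Q = q_i + Σ_{j≠i} q_j.
First-order condition: 153.3 − 8q_i − 3Σ_{j≠i} q_j = 0.
In a symmetric equilibrium every fishing fleet chooses the same q, so Σ_{j≠i} q_j = 2q. The condition becomes 153.3 − 14q = 0, giving q = 153.3/14 = 10.95.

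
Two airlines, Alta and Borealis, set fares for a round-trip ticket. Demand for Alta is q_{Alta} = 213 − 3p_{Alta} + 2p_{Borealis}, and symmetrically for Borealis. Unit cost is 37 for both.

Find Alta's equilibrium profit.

5808

Alta's profit: π = (p_{Alta} − 37)(213 − 3p_{Alta} + 2p_{Borealis}).
∂π/∂p_{Alta} = 324 − 6p_{Alta} + 2p_{Borealis} = 0 ⇒ p_{Alta} = 54 + (1/3)p_{Borealis}.
Setting p_{Alta} = p_{Borealis} in the reaction function: p_{Alta} = 54 + (1/3)p_{Alta}, so p_{Alta} = 54 / (2/3) = 81.
q_{Alta} = 213 − 3·81 + 2·81 = 132.
Profit = (81 − 37)·132 = 5808.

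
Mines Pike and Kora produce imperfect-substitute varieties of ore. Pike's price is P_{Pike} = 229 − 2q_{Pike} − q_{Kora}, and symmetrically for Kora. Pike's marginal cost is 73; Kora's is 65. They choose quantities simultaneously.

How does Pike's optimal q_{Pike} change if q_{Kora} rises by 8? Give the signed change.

-2

Mine Pike's profit: π = q_{Pike}(229 − 2q_{Pike} − q_{Kora}) − 73q_{Pike}.
∂π/∂q_{Pike} = 156 − 4q_{Pike} − q_{Kora} = 0 ⇒ q_{Pike} = 39 − 0.25q_{Kora}.
The reaction-function slope is −0.25, so an 8-unit rise in q_{Kora} moves q_{Pike} by −0.25 × 8 = −2. Pike's best response falls — the actions are strategic substitutes.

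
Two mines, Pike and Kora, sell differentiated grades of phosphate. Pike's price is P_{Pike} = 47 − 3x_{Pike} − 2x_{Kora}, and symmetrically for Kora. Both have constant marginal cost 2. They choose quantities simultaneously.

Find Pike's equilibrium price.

Mine Pike's profit: π = x_{Pike}(47 − 3x_{Pike} − 2x_{Kora}) − 2x_{Pike}.
∂π/∂x_{Pike} = 45 − 6x_{Pike} − 2x_{Kora} = 0 ⇒ x_{Pike} = 7.5 − (1/3)x_{Kora}.
By symmetry x_{Kora} = x_{Pike}; substituting into the reaction function, (4/3)x_{Pike} = 7.5 and x_{Pike} = 5.625.
P_{Pike} = 47 − 3·5.625 − 2·5.625 = 18.875.

18.875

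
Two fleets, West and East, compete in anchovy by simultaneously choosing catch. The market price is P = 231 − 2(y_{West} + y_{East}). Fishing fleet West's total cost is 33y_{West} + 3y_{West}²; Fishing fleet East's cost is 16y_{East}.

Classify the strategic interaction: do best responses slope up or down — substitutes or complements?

strategic substitutes

Fishing fleet West's profit: π = y_{West}(231 − 2(y_{West} + y_{East})) − 33y_{West} − 3y_{West}².
∂π/∂y_{West} = 198 − 10y_{West} − 2y_{East} = 0, so y_{West} = 19.8 − 0.2y_{East}.
The best-response slope dy_{West}/dy_{East} = −0.2 < 0: the reaction function is downward-sloping, so the choices are strategic substitutes.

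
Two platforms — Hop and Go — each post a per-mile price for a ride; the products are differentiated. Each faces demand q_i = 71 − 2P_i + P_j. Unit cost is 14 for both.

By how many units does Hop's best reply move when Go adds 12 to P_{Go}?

Hop's profit: π = (P_{Hop} − 14)(71 − 2P_{Hop} + P_{Go}).
∂π/∂P_{Hop} = 99 − 4P_{Hop} + P_{Go} = 0 ⇒ P_{Hop} = 24.75 + 0.25P_{Go}.
The reaction-function slope is 0.25, so a 12-unit rise in P_{Go} moves P_{Hop} by 0.25 × 12 = 3. Hop's best response rises — the actions are strategic complements.

3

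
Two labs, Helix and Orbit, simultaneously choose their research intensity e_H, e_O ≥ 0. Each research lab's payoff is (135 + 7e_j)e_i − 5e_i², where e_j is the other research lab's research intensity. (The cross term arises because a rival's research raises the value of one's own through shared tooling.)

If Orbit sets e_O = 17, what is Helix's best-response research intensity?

25.4

Helix's payoff is (135 + 7e_O)e_H − 5e_H².
∂π/∂e_H = 135 + 7e_O − 10e_H = 0, so e_H = 13.5 + 0.7e_O.
At e_O = 17: e_H = 13.5 + 0.7·17 = 25.4.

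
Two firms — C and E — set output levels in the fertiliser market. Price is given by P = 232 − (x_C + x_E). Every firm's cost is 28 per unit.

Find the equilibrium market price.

96

Firm C's profit: π = x_C(232 − (x_C + x_E)) − 28x_C.
∂π/∂x_C = 204 − 2x_C − x_E = 0, so x_C = 102 − 0.5x_E.
By symmetry x_E = x_C; substituting into the reaction function, 1.5x_C = 102 and x_C = 68.
Equilibrium price: P = 232 − 136 = 96.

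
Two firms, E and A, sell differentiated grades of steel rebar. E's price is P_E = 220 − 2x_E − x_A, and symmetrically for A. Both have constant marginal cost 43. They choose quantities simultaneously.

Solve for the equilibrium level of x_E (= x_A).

35.4

Firm E's profit: π = x_E(220 − 2x_E − x_A) − 43x_E.
∂π/∂x_E = 177 − 4x_E − x_A = 0 ⇒ x_E = 44.25 − 0.25x_A.
The game is symmetric, so in equilibrium x_A = x_E: the reaction function gives 1.25x_E = 44.25, hence x_E = 35.4.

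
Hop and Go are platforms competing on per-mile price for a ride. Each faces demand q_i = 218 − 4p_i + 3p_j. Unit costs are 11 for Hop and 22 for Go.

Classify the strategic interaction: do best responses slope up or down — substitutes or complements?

strategic complements

Hop's profit: π = (p_{Hop} − 11)(218 − 4p_{Hop} + 3p_{Go}).
∂π/∂p_{Hop} = 262 − 8p_{Hop} + 3p_{Go} = 0 ⇒ p_{Hop} = 32.75 + 0.375p_{Go}.
The best-response slope dp_{Hop}/dp_{Go} = 0.375 > 0: the reaction function is upward-sloping, so the choices are strategic complements.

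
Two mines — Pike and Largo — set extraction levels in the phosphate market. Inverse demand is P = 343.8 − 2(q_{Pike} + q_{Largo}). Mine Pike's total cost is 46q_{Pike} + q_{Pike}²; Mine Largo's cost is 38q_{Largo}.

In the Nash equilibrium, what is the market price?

161.92

Mine Pike's profit: π = q_{Pike}(343.8 − 2(q_{Pike} + q_{Largo})) − 46q_{Pike} − q_{Pike}².
∂π/∂q_{Pike} = 297.8 − 6q_{Pike} − 2q_{Largo} = 0, so q_{Pike} = 1489/30 − (1/3)q_{Largo}.
For Largo: ∂π/∂q_{Largo} = 305.8 − 4q_{Largo} − 2q_{Pike} = 0 ⇒ q_{Largo} = 76.45 − 0.5q_{Pike}.
Plugging q_{Largo} into Pike's best response: q_{Pike} = 1489/30 − (1/3)(76.45 − 0.5q_{Pike}) ⇒ (5/6)q_{Pike} = 24.15, so q_{Pike} = 28.98.
Then q_{Largo} = 76.45 − 0.5·28.98 = 61.96.
Equilibrium price: P = 343.8 − 2·90.94 = 161.92.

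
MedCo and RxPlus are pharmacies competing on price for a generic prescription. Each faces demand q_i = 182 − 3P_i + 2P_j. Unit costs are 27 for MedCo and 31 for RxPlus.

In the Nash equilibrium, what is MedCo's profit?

4680.75

MedCo's profit: π = (P_{MedCo} − 27)(182 − 3P_{MedCo} + 2P_{RxPlus}).
∂π/∂P_{MedCo} = 263 − 6P_{MedCo} + 2P_{RxPlus} = 0 ⇒ P_{MedCo} = 263/6 + (1/3)P_{RxPlus}.
Similarly P_{RxPlus} = 275/6 + (1/3)P_{MedCo}.
Substituting the second reaction function into the first: P_{MedCo} = 263/6 + (1/3)(275/6 + (1/3)P_{MedCo}), which gives (8/9)P_{MedCo} = 532/9 ⇒ P_{MedCo} = 66.5.
Then P_{RxPlus} = 275/6 + (1/3)·66.5 = 68.
q_{MedCo} = 182 − 3·66.5 + 2·68 = 118.5.
Profit = (66.5 − 27)·118.5 = 4680.75.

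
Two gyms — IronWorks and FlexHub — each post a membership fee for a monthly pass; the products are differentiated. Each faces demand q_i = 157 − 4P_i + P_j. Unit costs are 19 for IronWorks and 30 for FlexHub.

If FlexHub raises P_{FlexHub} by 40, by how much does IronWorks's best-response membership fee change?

IronWorks's profit: π = (P_{IronWorks} − 19)(157 − 4P_{IronWorks} + P_{FlexHub}).
∂π/∂P_{IronWorks} = 233 − 8P_{IronWorks} + P_{FlexHub} = 0 ⇒ P_{IronWorks} = 29.125 + 0.125P_{FlexHub}.
The reaction-function slope is 0.125, so a 40-unit rise in P_{FlexHub} moves P_{IronWorks} by 0.125 × 40 = 5. IronWorks's best response rises — the actions are strategic complements.

5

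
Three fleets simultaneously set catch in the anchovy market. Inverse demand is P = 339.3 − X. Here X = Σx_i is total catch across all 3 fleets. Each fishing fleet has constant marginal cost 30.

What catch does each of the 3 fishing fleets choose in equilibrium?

77.325

A representative fishing fleet's profit is π_i = x_i(339.3 − X) − 30x_i, with X = x_i + Σ_{j≠i} x_j.
First-order condition: 309.3 − 2x_i − Σ_{j≠i} x_j = 0.
With identical fishing fleets, set every x_j = x: then 309.3 − 2x − 2x = 0, i.e. x = 309.3/4 = 77.325.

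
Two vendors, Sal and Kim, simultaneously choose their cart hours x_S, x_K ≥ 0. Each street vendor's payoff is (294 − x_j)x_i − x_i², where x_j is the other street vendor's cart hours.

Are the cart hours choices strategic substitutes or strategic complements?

strategic substitutes

Sal's payoff is (294 − x_K)x_S − x_S².
∂π/∂x_S = 294 − x_K − 2x_S = 0, so x_S = 147 − 0.5x_K.
The best-response slope dx_S/dx_K = −0.5 < 0: the reaction function is downward-sloping, so the choices are strategic substitutes.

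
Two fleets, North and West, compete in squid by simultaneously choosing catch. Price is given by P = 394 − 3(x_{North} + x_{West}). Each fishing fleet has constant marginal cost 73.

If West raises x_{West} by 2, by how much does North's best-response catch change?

-1

Fishing fleet North's profit: π = x_{North}(394 − 3(x_{North} + x_{West})) − 73x_{North}.
∂π/∂x_{North} = 321 − 6x_{North} − 3x_{West} = 0, so x_{North} = 53.5 − 0.5x_{West}.
The reaction-function slope is −0.5, so a 2-unit rise in x_{West} moves x_{North} by −0.5 × 2 = −1. North's best response falls — the actions are strategic substitutes.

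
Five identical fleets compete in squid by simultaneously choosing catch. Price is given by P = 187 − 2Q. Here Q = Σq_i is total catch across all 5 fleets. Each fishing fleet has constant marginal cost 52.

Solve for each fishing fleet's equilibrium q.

A representative fishing fleet's profit is π_i = q_i(187 − 2Q) − 52q_i, with Q = q_i + Σ_{j≠i} q_j.
First-order condition: 135 − 4q_i − 2Σ_{j≠i} q_j = 0.
Imposing symmetry (q_j = q for all j) turns Σ_{j≠i} q_j into 4q, so 135 = 12q and q = 11.25.

11.25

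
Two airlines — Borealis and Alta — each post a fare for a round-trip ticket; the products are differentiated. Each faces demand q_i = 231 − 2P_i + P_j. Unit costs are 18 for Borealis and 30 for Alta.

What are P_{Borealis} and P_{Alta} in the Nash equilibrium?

90.6, 95.4

Borealis's profit: π = (P_{Borealis} − 18)(231 − 2P_{Borealis} + P_{Alta}).
∂π/∂P_{Borealis} = 267 − 4P_{Borealis} + P_{Alta} = 0 ⇒ P_{Borealis} = 66.75 + 0.25P_{Alta}.
Similarly P_{Alta} = 72.75 + 0.25P_{Borealis}.
Substituting the second reaction function into the first: P_{Borealis} = 66.75 + 0.25(72.75 + 0.25P_{Borealis}), which gives 0.9375P_{Borealis} = 84.9375 ⇒ P_{Borealis} = 90.6.
Then P_{Alta} = 72.75 + 0.25·90.6 = 95.4.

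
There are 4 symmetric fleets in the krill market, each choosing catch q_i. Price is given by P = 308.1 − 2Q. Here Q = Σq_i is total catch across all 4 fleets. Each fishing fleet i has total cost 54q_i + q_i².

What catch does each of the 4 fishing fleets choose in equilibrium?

21.175

A representative fishing fleet's profit is π_i = q_i(308.1 − 2Q) − 54q_i − q_i², with Q = q_i + Σ_{j≠i} q_j.
First-order condition: 254.1 − 6q_i − 2Σ_{j≠i} q_j = 0.
With identical fishing fleets, set every q_j = q: then 254.1 − 6q − 6q = 0, i.e. q = 254.1/12 = 21.175.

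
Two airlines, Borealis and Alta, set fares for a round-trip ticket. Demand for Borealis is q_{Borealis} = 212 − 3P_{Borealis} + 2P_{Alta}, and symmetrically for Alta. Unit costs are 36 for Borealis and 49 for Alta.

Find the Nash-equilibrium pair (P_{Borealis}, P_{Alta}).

82.4375, 87.3125

Borealis's profit: π = (P_{Borealis} − 36)(212 − 3P_{Borealis} + 2P_{Alta}).
∂π/∂P_{Borealis} = 320 − 6P_{Borealis} + 2P_{Alta} = 0 ⇒ P_{Borealis} = 160/3 + (1/3)P_{Alta}.
Similarly P_{Alta} = 359/6 + (1/3)P_{Borealis}.
Substituting the second reaction function into the first: P_{Borealis} = 160/3 + (1/3)(359/6 + (1/3)P_{Borealis}), which gives (8/9)P_{Borealis} = 1319/18 ⇒ P_{Borealis} = 82.4375.
Then P_{Alta} = 359/6 + (1/3)·82.4375 = 87.3125.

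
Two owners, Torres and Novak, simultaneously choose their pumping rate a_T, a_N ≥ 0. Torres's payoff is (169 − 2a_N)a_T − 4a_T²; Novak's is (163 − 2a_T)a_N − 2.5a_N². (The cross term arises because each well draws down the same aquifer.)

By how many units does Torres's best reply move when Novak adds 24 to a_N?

-6

Expanding Torres's payoff: 169a_T − 2a_Na_T − 4a_T².
∂π/∂a_T = 169 − 2a_N − 8a_T = 0, so a_T = 21.125 − 0.25a_N.
The reaction-function slope is −0.25, so a 24-unit rise in a_N moves a_T by −0.25 × 24 = −6. Torres's best response falls — the actions are strategic substitutes.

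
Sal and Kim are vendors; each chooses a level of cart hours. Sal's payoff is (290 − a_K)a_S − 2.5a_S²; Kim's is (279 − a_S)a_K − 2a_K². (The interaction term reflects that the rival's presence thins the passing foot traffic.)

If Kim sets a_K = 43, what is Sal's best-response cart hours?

49.4

Expanding Sal's payoff: 290a_S − a_Ka_S − 2.5a_S².
∂π/∂a_S = 290 − a_K − 5a_S = 0, so a_S = 58 − 0.2a_K.
At a_K = 43: a_S = 58 − 0.2·43 = 49.4.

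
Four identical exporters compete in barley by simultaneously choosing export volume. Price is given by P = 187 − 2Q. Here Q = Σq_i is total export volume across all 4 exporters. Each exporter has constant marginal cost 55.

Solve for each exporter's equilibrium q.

A representative exporter's profit is π_i = q_i(187 − 2Q) − 55q_i, with Q = q_i + Σ_{j≠i} q_j.
First-order condition: 132 − 4q_i − 2Σ_{j≠i} q_j = 0.
In a symmetric equilibrium every exporter chooses the same q, so Σ_{j≠i} q_j = 3q. The condition becomes 132 − 10q = 0, giving q = 132/10 = 13.2.

13.2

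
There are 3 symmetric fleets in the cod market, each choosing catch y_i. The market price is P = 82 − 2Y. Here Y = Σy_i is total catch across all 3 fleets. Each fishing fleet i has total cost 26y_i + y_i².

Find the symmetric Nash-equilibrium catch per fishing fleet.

A representative fishing fleet's profit is π_i = y_i(82 − 2Y) − 26y_i − y_i², with Y = y_i + Σ_{j≠i} y_j.
First-order condition: 56 − 6y_i − 2Σ_{j≠i} y_j = 0.
Imposing symmetry (y_j = y for all j) turns Σ_{j≠i} y_j into 2y, so 56 = 10y and y = 5.6.

5.6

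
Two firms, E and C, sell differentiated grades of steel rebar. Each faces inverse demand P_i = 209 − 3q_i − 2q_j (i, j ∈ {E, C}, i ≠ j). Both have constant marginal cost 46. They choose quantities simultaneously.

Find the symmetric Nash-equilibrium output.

Firm E's profit: π = q_E(209 − 3q_E − 2q_C) − 46q_E.
∂π/∂q_E = 163 − 6q_E − 2q_C = 0 ⇒ q_E = 163/6 − (1/3)q_C.
Setting q_E = q_C in the reaction function: q_E = 163/6 − (1/3)q_E, so q_E = (163/6) / (4/3) = 20.375.

20.375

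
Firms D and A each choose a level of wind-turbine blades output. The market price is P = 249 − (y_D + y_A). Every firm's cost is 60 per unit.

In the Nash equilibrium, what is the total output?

126

Firm D's profit: π = y_D(249 − (y_D + y_A)) − 60y_D.
∂π/∂y_D = 189 − 2y_D − y_A = 0, so y_D = 94.5 − 0.5y_A.
Setting y_D = y_A in the reaction function: y_D = 94.5 − 0.5y_D, so y_D = 94.5 / 1.5 = 63.
Total output: 63 + 63 = 126.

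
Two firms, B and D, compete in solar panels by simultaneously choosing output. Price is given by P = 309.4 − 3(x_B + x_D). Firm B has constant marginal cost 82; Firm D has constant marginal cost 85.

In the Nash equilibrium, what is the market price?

Firm B's profit: π = x_B(309.4 − 3(x_B + x_D)) − 82x_B.
∂π/∂x_B = 227.4 − 6x_B − 3x_D = 0, so x_B = 37.9 − 0.5x_D.
By the same steps for D: x_D = 37.4 − 0.5x_B.
Solving the two reaction functions simultaneously: (1 − (−0.5)(−0.5))x_B = 37.9 − 0.5·37.4, so 0.75x_B = 19.2 and x_B = 25.6.
Then x_D = 37.4 − 0.5·25.6 = 24.6.
Equilibrium price: P = 309.4 − 3·50.2 = 158.8.

158.8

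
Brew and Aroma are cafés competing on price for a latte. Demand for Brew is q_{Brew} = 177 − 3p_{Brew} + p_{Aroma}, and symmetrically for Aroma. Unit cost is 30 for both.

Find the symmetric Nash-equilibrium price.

53.4

Brew's profit: π = (p_{Brew} − 30)(177 − 3p_{Brew} + p_{Aroma}).
∂π/∂p_{Brew} = 267 − 6p_{Brew} + p_{Aroma} = 0 ⇒ p_{Brew} = 44.5 + (1/6)p_{Aroma}.
The game is symmetric, so in equilibrium p_{Aroma} = p_{Brew}: the reaction function gives (5/6)p_{Brew} = 44.5, hence p_{Brew} = 53.4.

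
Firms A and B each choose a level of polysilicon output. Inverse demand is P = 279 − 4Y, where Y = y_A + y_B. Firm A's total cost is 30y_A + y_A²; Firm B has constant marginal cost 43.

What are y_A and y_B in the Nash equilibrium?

16.375, 21.3125

Firm A's profit: π = y_A(279 − 4(y_A + y_B)) − 30y_A − y_A².
∂π/∂y_A = 249 − 10y_A − 4y_B = 0, so y_A = 24.9 − 0.4y_B.
For B: ∂π/∂y_B = 236 − 8y_B − 4y_A = 0 ⇒ y_B = 29.5 − 0.5y_A.
Solving the two reaction functions simultaneously: (1 − (−0.4)(−0.5))y_A = 24.9 − 0.4·29.5, so 0.8y_A = 13.1 and y_A = 16.375.
Then y_B = 29.5 − 0.5·16.375 = 21.3125.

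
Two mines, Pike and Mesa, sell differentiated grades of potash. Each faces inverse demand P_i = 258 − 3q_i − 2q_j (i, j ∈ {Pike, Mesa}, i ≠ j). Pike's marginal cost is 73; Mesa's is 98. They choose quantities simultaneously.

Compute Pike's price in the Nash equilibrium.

Mine Pike's profit: π = q_{Pike}(258 − 3q_{Pike} − 2q_{Mesa}) − 73q_{Pike}.
∂π/∂q_{Pike} = 185 − 6q_{Pike} − 2q_{Mesa} = 0 ⇒ q_{Pike} = 185/6 − (1/3)q_{Mesa}.
Similarly q_{Mesa} = 80/3 − (1/3)q_{Pike}.
Plugging q_{Mesa} into Pike's best response: q_{Pike} = 185/6 − (1/3)(80/3 − (1/3)q_{Pike}) ⇒ (8/9)q_{Pike} = 395/18, so q_{Pike} = 24.6875.
Then q_{Mesa} = 80/3 − (1/3)·24.6875 = 18.4375.
P_{Pike} = 258 − 3·24.6875 − 2·18.4375 = 147.0625.

147.0625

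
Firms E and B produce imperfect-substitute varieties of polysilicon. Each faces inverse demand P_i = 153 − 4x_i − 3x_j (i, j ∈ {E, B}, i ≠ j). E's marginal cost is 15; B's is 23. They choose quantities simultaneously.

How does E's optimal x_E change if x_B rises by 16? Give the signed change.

Firm E's profit: π = x_E(153 − 4x_E − 3x_B) − 15x_E.
∂π/∂x_E = 138 − 8x_E − 3x_B = 0 ⇒ x_E = 17.25 − 0.375x_B.
The reaction-function slope is −0.375, so a 16-unit rise in x_B moves x_E by −0.375 × 16 = −6. E's best response falls — the actions are strategic substitutes.

-6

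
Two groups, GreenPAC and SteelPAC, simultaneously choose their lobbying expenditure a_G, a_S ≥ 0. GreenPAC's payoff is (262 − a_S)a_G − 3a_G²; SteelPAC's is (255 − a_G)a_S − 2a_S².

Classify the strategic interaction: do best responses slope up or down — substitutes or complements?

Expanding GreenPAC's payoff: 262a_G − a_Sa_G − 3a_G².
∂π/∂a_G = 262 − a_S − 6a_G = 0, so a_G = 131/3 − (1/6)a_S.
The best-response slope da_G/da_S = −1/6 < 0: the reaction function is downward-sloping, so the choices are strategic substitutes.

strategic substitutes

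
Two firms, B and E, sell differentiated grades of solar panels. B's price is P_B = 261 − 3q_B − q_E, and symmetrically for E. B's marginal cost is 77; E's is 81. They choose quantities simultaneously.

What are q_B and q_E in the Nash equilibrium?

Firm B's profit: π = q_B(261 − 3q_B − q_E) − 77q_B.
∂π/∂q_B = 184 − 6q_B − q_E = 0 ⇒ q_B = 92/3 − (1/6)q_E.
Similarly q_E = 30 − (1/6)q_B.
Plugging q_E into B's best response: q_B = 92/3 − (1/6)(30 − (1/6)q_B) ⇒ (35/36)q_B = 77/3, so q_B = 26.4.
Then q_E = 30 − (1/6)·26.4 = 25.6.

26.4, 25.6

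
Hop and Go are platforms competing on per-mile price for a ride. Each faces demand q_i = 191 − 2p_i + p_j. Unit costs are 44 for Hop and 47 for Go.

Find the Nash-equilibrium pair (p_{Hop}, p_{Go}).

Hop's profit: π = (p_{Hop} − 44)(191 − 2p_{Hop} + p_{Go}).
∂π/∂p_{Hop} = 279 − 4p_{Hop} + p_{Go} = 0 ⇒ p_{Hop} = 69.75 + 0.25p_{Go}.
Similarly p_{Go} = 71.25 + 0.25p_{Hop}.
Plugging p_{Go} into Hop's best response: p_{Hop} = 69.75 + 0.25(71.25 + 0.25p_{Hop}) ⇒ 0.9375p_{Hop} = 87.5625, so p_{Hop} = 93.4.
Then p_{Go} = 71.25 + 0.25·93.4 = 94.6.

93.4, 94.6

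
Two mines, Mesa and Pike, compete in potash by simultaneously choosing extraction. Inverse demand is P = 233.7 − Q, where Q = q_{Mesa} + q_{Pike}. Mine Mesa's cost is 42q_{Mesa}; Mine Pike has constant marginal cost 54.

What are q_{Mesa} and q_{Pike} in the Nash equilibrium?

67.9, 55.9

Mine Mesa's profit: π = q_{Mesa}(233.7 − (q_{Mesa} + q_{Pike})) − 42q_{Mesa}.
∂π/∂q_{Mesa} = 191.7 − 2q_{Mesa} − q_{Pike} = 0, so q_{Mesa} = 95.85 − 0.5q_{Pike}.
By the same steps for Pike: q_{Pike} = 89.85 − 0.5q_{Mesa}.
Solving the two reaction functions simultaneously: (1 − (−0.5)(−0.5))q_{Mesa} = 95.85 − 0.5·89.85, so 0.75q_{Mesa} = 50.925 and q_{Mesa} = 67.9.
Then q_{Pike} = 89.85 − 0.5·67.9 = 55.9.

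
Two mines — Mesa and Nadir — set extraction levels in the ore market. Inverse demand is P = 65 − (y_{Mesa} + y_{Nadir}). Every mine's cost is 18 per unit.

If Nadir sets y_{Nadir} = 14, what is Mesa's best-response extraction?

16.5

Mine Mesa's profit: π = y_{Mesa}(65 − (y_{Mesa} + y_{Nadir})) − 18y_{Mesa}.
∂π/∂y_{Mesa} = 47 − 2y_{Mesa} − y_{Nadir} = 0, so y_{Mesa} = 23.5 − 0.5y_{Nadir}.
At y_{Nadir} = 14: y_{Mesa} = 23.5 − 0.5·14 = 16.5.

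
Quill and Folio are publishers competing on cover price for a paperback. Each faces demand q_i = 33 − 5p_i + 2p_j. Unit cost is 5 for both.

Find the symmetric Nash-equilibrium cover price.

Quill's profit: π = (p_{Quill} − 5)(33 − 5p_{Quill} + 2p_{Folio}).
∂π/∂p_{Quill} = 58 − 10p_{Quill} + 2p_{Folio} = 0 ⇒ p_{Quill} = 5.8 + 0.2p_{Folio}.
Setting p_{Quill} = p_{Folio} in the reaction function: p_{Quill} = 5.8 + 0.2p_{Quill}, so p_{Quill} = 5.8 / 0.8 = 7.25.

7.25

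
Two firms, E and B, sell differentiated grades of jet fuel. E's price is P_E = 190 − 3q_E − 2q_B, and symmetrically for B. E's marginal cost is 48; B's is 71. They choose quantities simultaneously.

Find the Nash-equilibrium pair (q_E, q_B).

Firm E's profit: π = q_E(190 − 3q_E − 2q_B) − 48q_E.
∂π/∂q_E = 142 − 6q_E − 2q_B = 0 ⇒ q_E = 71/3 − (1/3)q_B.
Similarly q_B = 119/6 − (1/3)q_E.
Solving the two reaction functions simultaneously: (1 − (−1/3)(−1/3))q_E = 71/3 − (1/3)·(119/6), so (8/9)q_E = 307/18 and q_E = 19.1875.
Then q_B = 119/6 − (1/3)·19.1875 = 13.4375.

19.1875, 13.4375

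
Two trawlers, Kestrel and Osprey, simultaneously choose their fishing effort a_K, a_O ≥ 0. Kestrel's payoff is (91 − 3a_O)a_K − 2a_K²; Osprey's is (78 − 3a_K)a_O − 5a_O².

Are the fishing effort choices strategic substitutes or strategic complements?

Expanding Kestrel's payoff: 91a_K − 3a_Oa_K − 2a_K².
∂π/∂a_K = 91 − 3a_O − 4a_K = 0, so a_K = 22.75 − 0.75a_O.
The best-response slope da_K/da_O = −0.75 < 0: the reaction function is downward-sloping, so the choices are strategic substitutes.

strategic substitutes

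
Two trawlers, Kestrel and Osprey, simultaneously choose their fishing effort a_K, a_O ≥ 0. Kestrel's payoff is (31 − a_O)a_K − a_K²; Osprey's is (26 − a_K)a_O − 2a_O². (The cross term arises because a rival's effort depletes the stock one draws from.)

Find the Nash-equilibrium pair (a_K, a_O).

14, 3

Expanding Kestrel's payoff: 31a_K − a_Oa_K − a_K².
∂π/∂a_K = 31 − a_O − 2a_K = 0, so a_K = 15.5 − 0.5a_O.
Likewise for Osprey: a_O = 6.5 − 0.25a_K.
Solving the two reaction functions simultaneously: (1 − (−0.5)(−0.25))a_K = 15.5 − 0.5·6.5, so 0.875a_K = 12.25 and a_K = 14.
Then a_O = 6.5 − 0.25·14 = 3.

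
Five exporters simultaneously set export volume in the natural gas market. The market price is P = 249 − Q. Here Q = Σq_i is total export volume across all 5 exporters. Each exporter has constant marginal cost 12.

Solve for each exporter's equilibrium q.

A representative exporter's profit is π_i = q_i(249 − Q) − 12q_i, with Q = q_i + Σ_{j≠i} q_j.
First-order condition: 237 − 2q_i − Σ_{j≠i} q_j = 0.
Imposing symmetry (q_j = q for all j) turns Σ_{j≠i} q_j into 4q, so 237 = 6q and q = 39.5.

39.5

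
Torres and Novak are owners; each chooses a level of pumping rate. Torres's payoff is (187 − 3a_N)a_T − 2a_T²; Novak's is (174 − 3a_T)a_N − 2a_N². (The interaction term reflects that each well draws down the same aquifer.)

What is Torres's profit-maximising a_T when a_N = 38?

Expanding Torres's payoff: 187a_T − 3a_Na_T − 2a_T².
∂π/∂a_T = 187 − 3a_N − 4a_T = 0, so a_T = 46.75 − 0.75a_N.
At a_N = 38: a_T = 46.75 − 0.75·38 = 18.25.

18.25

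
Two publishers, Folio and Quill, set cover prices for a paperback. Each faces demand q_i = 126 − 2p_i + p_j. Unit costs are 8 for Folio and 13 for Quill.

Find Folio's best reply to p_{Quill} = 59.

Folio's profit: π = (p_{Folio} − 8)(126 − 2p_{Folio} + p_{Quill}).
∂π/∂p_{Folio} = 142 − 4p_{Folio} + p_{Quill} = 0 ⇒ p_{Folio} = 35.5 + 0.25p_{Quill}.
At p_{Quill} = 59: p_{Folio} = 35.5 + 0.25·59 = 50.25.

50.25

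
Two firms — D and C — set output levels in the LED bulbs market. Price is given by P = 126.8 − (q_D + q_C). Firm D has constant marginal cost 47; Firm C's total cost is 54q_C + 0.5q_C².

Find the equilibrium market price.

Firm D's profit: π = q_D(126.8 − (q_D + q_C)) − 47q_D.
∂π/∂q_D = 79.8 − 2q_D − q_C = 0, so q_D = 39.9 − 0.5q_C.
For C: ∂π/∂q_C = 72.8 − 3q_C − q_D = 0 ⇒ q_C = 364/15 − (1/3)q_D.
Plugging q_C into D's best response: q_D = 39.9 − 0.5(364/15 − (1/3)q_D) ⇒ (5/6)q_D = 833/30, so q_D = 33.32.
Then q_C = 364/15 − (1/3)·33.32 = 13.16.
Equilibrium price: P = 126.8 − 46.48 = 80.32.

80.32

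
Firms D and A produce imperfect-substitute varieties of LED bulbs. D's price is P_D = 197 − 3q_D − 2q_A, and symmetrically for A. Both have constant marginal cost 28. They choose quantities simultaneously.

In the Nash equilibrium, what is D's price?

Firm D's profit: π = q_D(197 − 3q_D − 2q_A) − 28q_D.
∂π/∂q_D = 169 − 6q_D − 2q_A = 0 ⇒ q_D = 169/6 − (1/3)q_A.
The game is symmetric, so in equilibrium q_A = q_D: the reaction function gives (4/3)q_D = 169/6, hence q_D = 21.125.
P_D = 197 − 3·21.125 − 2·21.125 = 91.375.

91.375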